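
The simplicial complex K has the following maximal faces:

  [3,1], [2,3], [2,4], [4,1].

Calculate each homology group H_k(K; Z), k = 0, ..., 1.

H_0 = Z,  H_1 = Z.

Take the total order 1 < 2 < 3 < 4 on the vertex set. Then K (dimension 1) consists of the simplices:

  0-simplices (4): [1], [2], [3], [4]
  1-simplices (4): [1,3], [1,4], [2,3], [2,4]

giving chain groups C_0 ≅ Z^4, C_1 ≅ Z^4.

Boundary ∂_1: C_1 → C_0 is given by ∂[p,q] = [q] − [p].
This gives a 4×4 integer matrix of rank 3; reducing to Smith normal form yields diagonal entries (1,1,1).

From H_k ≅ ker(∂_k) / im(∂_{k+1}) we obtain:

  H_0: rank C_0 − rank ∂_1 = 4 − 3 = 1, and the invariant factors of ∂_1 are all 1, so H_0 = Z.
  H_1: rank ker ∂_1 − rank ∂_2 = (4 − 3) − 0 = 1, and there is no ∂_2, so H_1 = Z.

As a check, the Euler characteristic is 4 − 4 = 0, which agrees with 1 − 1 = 0.
(K is a triangulation of the circle S^1.)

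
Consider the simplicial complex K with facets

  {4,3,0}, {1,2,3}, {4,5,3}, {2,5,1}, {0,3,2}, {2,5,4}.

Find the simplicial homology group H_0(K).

Order the vertices as 0 < 1 < 2 < 3 < 4 < 5. Listing each simplex with vertices in this order, K has dimension 2 with simplices:

  0-simplices (6): [0], [1], [2], [3], [4], [5]
  1-simplices (12): [0,2], [0,3], [0,4], [1,2], [1,3], [1,5], [2,3], [2,4], [2,5], [3,4], [3,5], [4,5]
  2-simplices (6): [0,2,3], [0,3,4], [1,2,3], [1,2,5], [2,4,5], [3,4,5]

Hence C_0 ≅ Z^6, C_1 ≅ Z^12, C_2 ≅ Z^6.

The boundary map ∂_1: C_1 → C_0 is given by ∂[p,q] = [q] − [p]. For instance
  ∂[2,5] = [5] − [2].
This gives a 6×12 integer matrix of rank 5; reducing to Smith normal form yields diagonal entries (1,1,1,1,1).

The boundary map ∂_2: C_2 → C_1 maps a triangle to the signed sum of its edges. For instance
  ∂[1,2,5] = [2,5] − [1,5] + [1,2],
  ∂[2,4,5] = [4,5] − [2,5] + [2,4].
This gives a 12×6 integer matrix of rank 6; reducing to Smith normal form yields diagonal entries (1,1,1,1,1,1).

Reading off H_k = ker ∂_k / im ∂_{k+1}:

  H_0: rank C_0 − rank ∂_1 = 6 − 5 = 1, and the invariant factors of ∂_1 are all 1, so H_0 ≅ Z.

(K is a triangulation of the cylinder S^1 x I.)

H_0 = Z.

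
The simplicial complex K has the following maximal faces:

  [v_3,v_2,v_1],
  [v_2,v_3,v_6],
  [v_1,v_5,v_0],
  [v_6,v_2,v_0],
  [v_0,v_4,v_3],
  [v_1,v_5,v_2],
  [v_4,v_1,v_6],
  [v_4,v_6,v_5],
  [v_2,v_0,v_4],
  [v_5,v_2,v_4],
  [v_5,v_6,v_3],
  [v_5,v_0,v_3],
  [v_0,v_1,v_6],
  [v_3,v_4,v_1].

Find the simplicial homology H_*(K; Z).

H_0 = Z,  H_1 = Z^2,  H_2 = Z.

K has 7 vertices, 21 edges, 14 triangles.
rank ∂_0 = 0, rank ∂_1 = 6 ⇒ b_0 = 7 − 0 − 6 = 1; all invariant factors of ∂_1 are 1 so no torsion. So H_0 = Z.
rank ∂_1 = 6, rank ∂_2 = 13 ⇒ b_1 = 21 − 6 − 13 = 2; all invariant factors of ∂_2 are 1 so no torsion. So H_1 = Z^2.
rank ∂_2 = 13, rank ∂_3 = 0 ⇒ b_2 = 14 − 13 − 0 = 1. So H_2 = Z.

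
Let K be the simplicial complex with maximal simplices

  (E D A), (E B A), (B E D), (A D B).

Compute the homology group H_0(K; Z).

H_0 = Z.

Take the total order A < B < D < E on the vertex set. Then K (dimension 2) consists of the simplices:

  0-simplices (4): A, B, D, E
  1-simplices (6): AB, AD, AE, BD, BE, DE
  2-simplices (4): ABD, ABE, ADE, BDE

so the chain groups are C_0 ≅ Z^4, C_1 ≅ Z^6, C_2 ≅ Z^4.

∂_1: C_1 → C_0 maps an edge to its endpoints' difference, ∂[p,q] = q − p. For instance
  ∂AD = D − A.
The resulting 4×6 matrix has rank 3, and its Smith normal form has invariant factors (1,1,1).

The boundary map ∂_2: C_2 → C_1 sends each 2-simplex [p,q,r] to [q,r] − [p,r] + [p,q]. For instance
  ∂ABE = BE − AE + AB,
  ∂ABD = BD − AD + AB.
As a 6×4 matrix over Z this has rank 3, with invariant factors (1,1,1).

Computing H_k = (kernel of ∂_k) / (image of ∂_{k+1}):

  H_0: rank C_0 − rank ∂_1 = 4 − 3 = 1, and the invariant factors of ∂_1 are all 1, so H_0 = Z.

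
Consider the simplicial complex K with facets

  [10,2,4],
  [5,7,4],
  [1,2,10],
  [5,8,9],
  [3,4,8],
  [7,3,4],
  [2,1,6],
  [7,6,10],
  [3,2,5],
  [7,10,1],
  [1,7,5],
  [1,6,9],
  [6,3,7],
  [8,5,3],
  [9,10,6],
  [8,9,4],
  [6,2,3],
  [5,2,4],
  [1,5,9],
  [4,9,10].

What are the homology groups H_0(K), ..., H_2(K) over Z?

H_0 = Z,  H_1 = Z × Z/2,  H_2 = 0.

We work with the vertex ordering 1 < 2 < 3 < 4 < 5 < 6 < 7 < 8 < 9 < 10. The simplices of K, each written with vertices in increasing order, are:

  0-simplices (10): [1], [2], [3], [4], [5], [6], [7], [8], [9], [10]
  1-simplices (30): (30 of them)
  2-simplices (20): (20 of them)

so the chain groups are C_0 ≅ Z^10, C_1 ≅ Z^30, C_2 ≅ Z^20.

∂_1: C_1 → C_0 maps an edge to its endpoints' difference, ∂[p,q] = q − p. For instance
  ∂[4,9] = [9] − [4].
The 10×30 boundary matrix has rank 9 and Smith normal form diag(1,1,1,1,1,1,1,1,1).

∂_2: C_2 → C_1 maps a triangle to the signed sum of its edges. For instance
  ∂[6,7,10] = [7,10] − [6,10] + [6,7],
  ∂[2,3,5] = [3,5] − [2,5] + [2,3].
This gives a 30×20 integer matrix of rank 20; reducing to Smith normal form yields diagonal entries (1,1,1,1,1,1,1,1,1,1,1,1,1,1,1,1,1,1,1,2).

Reading off H_k = ker ∂_k / im ∂_{k+1}:

  H_0: rank C_0 − rank ∂_1 = 10 − 9 = 1, and the invariant factors of ∂_1 are all 1, so H_0 = Z.
  H_1: rank ker ∂_1 − rank ∂_2 = (30 − 9) − 20 = 1, and ∂_2 has invariant factor 2 > 1, so H_1 = Z × Z/2.
  H_2: rank ker ∂_2 − rank ∂_3 = (20 − 20) − 0 = 0, and there is no ∂_3, so H_2 = 0.

As a check, the Euler characteristic is 10 − 30 + 20 = 0, which agrees with 1 − 1 + 0 = 0.
(K is a triangulation of the Klein bottle.)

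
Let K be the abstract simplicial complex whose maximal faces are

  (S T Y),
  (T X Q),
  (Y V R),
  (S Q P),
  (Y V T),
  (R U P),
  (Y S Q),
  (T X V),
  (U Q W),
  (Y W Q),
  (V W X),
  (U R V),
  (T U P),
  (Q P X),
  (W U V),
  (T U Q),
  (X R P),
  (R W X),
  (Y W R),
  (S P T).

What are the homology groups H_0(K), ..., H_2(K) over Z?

H_0 ≅ Z,  H_1 ≅ Z ⊕ Z/2,  H_2 = 0.

K has 10 vertices, 30 edges, 20 triangles.
rank ∂_0 = 0, rank ∂_1 = 9 ⇒ b_0 = 10 − 0 − 9 = 1; all invariant factors of ∂_1 are 1 so no torsion. So H_0 = Z.
rank ∂_1 = 9, rank ∂_2 = 20 ⇒ b_1 = 30 − 9 − 20 = 1; ∂_2 has invariant factor(s) [2] giving torsion. So H_1 = Z ⊕ Z/2.
rank ∂_2 = 20, rank ∂_3 = 0 ⇒ b_2 = 20 − 20 − 0 = 0. So H_2 = 0.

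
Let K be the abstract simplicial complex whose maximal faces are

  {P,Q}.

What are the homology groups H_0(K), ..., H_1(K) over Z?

K has 2 vertices, 1 edge.
rank ∂_0 = 0, rank ∂_1 = 1 ⇒ b_0 = 2 − 0 − 1 = 1; all invariant factors of ∂_1 are 1 so no torsion. So H_0 ≅ Z.
rank ∂_1 = 1, rank ∂_2 = 0 ⇒ b_1 = 1 − 1 − 0 = 0. So H_1 ≅ 0.

H_0 ≅ Z,  H_1 = 0.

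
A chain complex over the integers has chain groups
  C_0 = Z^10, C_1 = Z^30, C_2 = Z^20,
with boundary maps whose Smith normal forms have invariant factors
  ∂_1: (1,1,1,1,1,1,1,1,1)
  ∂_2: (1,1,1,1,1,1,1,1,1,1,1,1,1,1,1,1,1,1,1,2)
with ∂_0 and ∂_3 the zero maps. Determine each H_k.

H_0: b_0 = 10 − 0 − 9 = 1; torsion from ∂_1 factors > 1: none. So H_0 = Z.
H_1: b_1 = 30 − 9 − 20 = 1; torsion from ∂_2 factors > 1: [2]. So H_1 = Z ⊕ Z_2.
H_2: b_2 = 20 − 20 − 0 = 0; torsion from ∂_3 factors > 1: none. So H_2 = 0.

H_0 = Z,  H_1 = Z ⊕ Z_2,  H_2 = 0.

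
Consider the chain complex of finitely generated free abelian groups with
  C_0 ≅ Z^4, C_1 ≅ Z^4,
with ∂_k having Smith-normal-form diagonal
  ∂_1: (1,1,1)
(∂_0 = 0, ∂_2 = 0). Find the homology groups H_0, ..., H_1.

H_0 = Z,  H_1 = Z.

H_0: b_0 = 4 − 0 − 3 = 1; torsion from ∂_1 factors > 1: none. So H_0 = Z.
H_1: b_1 = 4 − 3 − 0 = 1; torsion from ∂_2 factors > 1: none. So H_1 = Z.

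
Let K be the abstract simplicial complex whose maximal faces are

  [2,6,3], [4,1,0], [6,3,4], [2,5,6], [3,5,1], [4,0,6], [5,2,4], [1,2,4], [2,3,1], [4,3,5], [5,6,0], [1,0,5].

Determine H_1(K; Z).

Take the total order 0 < 1 < 2 < 3 < 4 < 5 < 6 on the vertex set. Then K (dimension 2) consists of the simplices:

  0-simplices (7): [0], [1], [2], [3], [4], [5], [6]
  1-simplices (18): [0,1], [0,4], [0,5], [0,6], [1,2], [1,3], [1,4], [1,5], [2,3], [2,4], [2,5], [2,6], [3,4], [3,5], [3,6], [4,5], [4,6], [5,6]
  2-simplices (12): [0,1,4], [0,1,5], [0,4,6], [0,5,6], [1,2,3], [1,2,4], [1,3,5], [2,3,6], [2,4,5], [2,5,6], [3,4,5], [3,4,6]

giving chain groups C_0 ≅ Z^7, C_1 ≅ Z^18, C_2 ≅ Z^12.

The boundary map ∂_1: C_1 → C_0 sends each edge [p,q] (with p < q) to q − p.
The 7×18 boundary matrix has rank 6 and Smith normal form diag(1,1,1,1,1,1).

The boundary map ∂_2: C_2 → C_1 maps a triangle to the signed sum of its edges. For instance
  ∂[0,1,4] = [1,4] − [0,4] + [0,1],
  ∂[2,4,5] = [4,5] − [2,5] + [2,4].
As a 18×12 matrix over Z this has rank 12, with invariant factors (1,1,1,1,1,1,1,1,1,1,1,2).

Reading off H_k = ker ∂_k / im ∂_{k+1}:

  H_1: rank ker ∂_1 − rank ∂_2 = (18 − 6) − 12 = 0, and ∂_2 has invariant factor 2 > 1, so H_1 ≅ Z/2.

H_1 ≅ Z/2.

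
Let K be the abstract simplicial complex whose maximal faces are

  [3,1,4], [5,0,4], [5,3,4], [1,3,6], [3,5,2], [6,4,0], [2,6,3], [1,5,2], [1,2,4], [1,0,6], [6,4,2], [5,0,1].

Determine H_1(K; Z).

Take the total order 0 < 1 < 2 < 3 < 4 < 5 < 6 on the vertex set. Then K (dimension 2) consists of the simplices:

  0-simplices (7): [0], [1], [2], [3], [4], [5], [6]
  1-simplices (18): [0,1], [0,4], [0,5], [0,6], [1,2], [1,3], [1,4], [1,5], [1,6], [2,3], [2,4], [2,5], [2,6], [3,4], [3,5], [3,6], [4,5], [4,6]
  2-simplices (12): [0,1,5], [0,1,6], [0,4,5], [0,4,6], [1,2,4], [1,2,5], [1,3,4], [1,3,6], [2,3,5], [2,3,6], [2,4,6], [3,4,5]

so the chain groups are C_0 ≅ Z^7, C_1 ≅ Z^18, C_2 ≅ Z^12.

∂_1: C_1 → C_0 maps an edge to its endpoints' difference, ∂[p,q] = q − p. For instance
  ∂[2,3] = [3] − [2].
As a 7×18 matrix over Z this has rank 6, with invariant factors (1,1,1,1,1,1).

∂_2: C_2 → C_1 acts by ∂[p,q,r] = [q,r] − [p,r] + [p,q]. For instance
  ∂[1,2,5] = [2,5] − [1,5] + [1,2],
  ∂[0,1,5] = [1,5] − [0,5] + [0,1].
As a 18×12 matrix over Z this has rank 12, with invariant factors (1,1,1,1,1,1,1,1,1,1,1,2).

Now H_k = ker ∂_k / im ∂_{k+1}, so:

  H_1: rank ker ∂_1 − rank ∂_2 = (18 − 6) − 12 = 0, and ∂_2 has invariant factor 2 > 1, so H_1 ≅ Z_2.

(K is a triangulation of the real projective plane RP^2.)

H_1 ≅ Z_2.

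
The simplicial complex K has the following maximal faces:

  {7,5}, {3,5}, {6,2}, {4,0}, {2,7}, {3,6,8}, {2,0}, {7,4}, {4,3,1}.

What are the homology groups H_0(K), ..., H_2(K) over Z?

Fix the vertex order 0 < 1 < 2 < 3 < 4 < 5 < 6 < 7 < 8 and write every simplex with vertices in increasing order. Then dim K = 2 and the simplices of K are:

  0-simplices (9): [0], [1], [2], [3], [4], [5], [6], [7], [8]
  1-simplices (13): [0,2], [0,4], [1,3], [1,4], [2,6], [2,7], [3,4], [3,5], [3,6], [3,8], [4,7], [5,7], [6,8]
  2-simplices (2): [1,3,4], [3,6,8]

Hence C_0 ≅ Z^9, C_1 ≅ Z^13, C_2 ≅ Z^2.

∂_1: C_1 → C_0 sends each edge [p,q] (with p < q) to q − p.
The 9×13 boundary matrix has rank 8 and Smith normal form diag(1,1,1,1,1,1,1,1).

∂_2: C_2 → C_1 maps a triangle to the signed sum of its edges. For instance
  ∂[1,3,4] = [3,4] − [1,4] + [1,3],
  ∂[3,6,8] = [6,8] − [3,8] + [3,6].
As a 13×2 matrix over Z this has rank 2, with invariant factors (1,1).

Now H_k = ker ∂_k / im ∂_{k+1}, so:

  H_0: rank C_0 − rank ∂_1 = 9 − 8 = 1, and the invariant factors of ∂_1 are all 1, so H_0 = Z.
  H_1: rank ker ∂_1 − rank ∂_2 = (13 − 8) − 2 = 3, and the invariant factors of ∂_2 are all 1, so H_1 = Z^3.
  H_2: rank ker ∂_2 − rank ∂_3 = (2 − 2) − 0 = 0, and there is no ∂_3, so H_2 = 0.

As a check, the Euler characteristic is 9 − 13 + 2 = -2, which agrees with 1 − 3 + 0 = -2.

H_0 ≅ Z,  H_1 ≅ Z^3,  H_2 = 0.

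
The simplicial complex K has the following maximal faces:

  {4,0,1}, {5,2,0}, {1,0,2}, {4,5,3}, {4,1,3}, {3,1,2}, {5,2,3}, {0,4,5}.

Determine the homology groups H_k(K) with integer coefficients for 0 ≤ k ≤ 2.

Take the total order 0 < 1 < 2 < 3 < 4 < 5 on the vertex set. Then K (dimension 2) consists of the simplices:

  0-simplices (6): [0], [1], [2], [3], [4], [5]
  1-simplices (12): [0,1], [0,2], [0,4], [0,5], [1,2], [1,3], [1,4], [2,3], [2,5], [3,4], [3,5], [4,5]
  2-simplices (8): [0,1,2], [0,1,4], [0,2,5], [0,4,5], [1,2,3], [1,3,4], [2,3,5], [3,4,5]

so the chain groups are C_0 ≅ Z^6, C_1 ≅ Z^12, C_2 ≅ Z^8.

∂_1: C_1 → C_0 is given by ∂[p,q] = [q] − [p]. For instance
  ∂[0,2] = [2] − [0].
The 6×12 boundary matrix has rank 5 and Smith normal form diag(1,1,1,1,1).

Boundary ∂_2: C_2 → C_1 acts by ∂[p,q,r] = [q,r] − [p,r] + [p,q]. For instance
  ∂[0,1,2] = [1,2] − [0,2] + [0,1],
  ∂[0,2,5] = [2,5] − [0,5] + [0,2].
As a 12×8 matrix over Z this has rank 7, with invariant factors (1,1,1,1,1,1,1).

Reading off H_k = ker ∂_k / im ∂_{k+1}:

  H_0: rank C_0 − rank ∂_1 = 6 − 5 = 1, and the invariant factors of ∂_1 are all 1, so H_0 = Z.
  H_1: rank ker ∂_1 − rank ∂_2 = (12 − 5) − 7 = 0, and the invariant factors of ∂_2 are all 1, so H_1 = 0.
  H_2: rank ker ∂_2 − rank ∂_3 = (8 − 7) − 0 = 1, and there is no ∂_3, so H_2 = Z.

H_0 = Z,  H_1 = 0,  H_2 = Z.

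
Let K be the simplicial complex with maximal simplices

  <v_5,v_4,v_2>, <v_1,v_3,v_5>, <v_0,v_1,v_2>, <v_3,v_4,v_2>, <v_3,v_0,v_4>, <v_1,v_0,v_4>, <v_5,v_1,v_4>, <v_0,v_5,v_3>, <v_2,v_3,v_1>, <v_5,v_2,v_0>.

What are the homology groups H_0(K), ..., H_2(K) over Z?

Take the total order v_0 < v_1 < v_2 < v_3 < v_4 < v_5 on the vertex set. Then K (dimension 2) consists of the simplices:

  0-simplices (6): [v_0], [v_1], [v_2], [v_3], [v_4], [v_5]
  1-simplices (15): (15 of them)
  2-simplices (10): [v_0,v_1,v_2], [v_0,v_1,v_4], [v_0,v_2,v_5], [v_0,v_3,v_4], [v_0,v_3,v_5], [v_1,v_2,v_3], [v_1,v_3,v_5], [v_1,v_4,v_5], [v_2,v_3,v_4], [v_2,v_4,v_5]

Hence C_0 ≅ Z^6, C_1 ≅ Z^15, C_2 ≅ Z^10.

∂_1: C_1 → C_0 maps an edge to its endpoints' difference, ∂[p,q] = q − p.
The 6×15 boundary matrix has rank 5 and Smith normal form diag(1,1,1,1,1).

∂_2: C_2 → C_1 maps a triangle to the signed sum of its edges. For instance
  ∂[v_2,v_4,v_5] = [v_4,v_5] − [v_2,v_5] + [v_2,v_4],
  ∂[v_0,v_1,v_4] = [v_1,v_4] − [v_0,v_4] + [v_0,v_1].
The resulting 15×10 matrix has rank 10, and its Smith normal form has invariant factors (1,1,1,1,1,1,1,1,1,2).

Now H_k = ker ∂_k / im ∂_{k+1}, so:

  H_0: rank C_0 − rank ∂_1 = 6 − 5 = 1, and the invariant factors of ∂_1 are all 1, so H_0 = Z.
  H_1: rank ker ∂_1 − rank ∂_2 = (15 − 5) − 10 = 0, and ∂_2 has invariant factor 2 > 1, so H_1 = Z/2.
  H_2: rank ker ∂_2 − rank ∂_3 = (10 − 10) − 0 = 0, and there is no ∂_3, so H_2 = 0.

H_0 = Z,  H_1 = Z/2,  H_2 = 0.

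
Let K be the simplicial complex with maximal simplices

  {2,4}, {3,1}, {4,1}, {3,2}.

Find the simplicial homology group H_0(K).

H_0 ≅ Z.

We work with the vertex ordering 1 < 2 < 3 < 4. The simplices of K, each written with vertices in increasing order, are:

  0-simplices (4): [1], [2], [3], [4]
  1-simplices (4): [1,3], [1,4], [2,3], [2,4]

so the chain groups are C_0 ≅ Z^4, C_1 ≅ Z^4.

∂_1: C_1 → C_0 sends each edge [p,q] (with p < q) to q − p.
As a 4×4 matrix over Z this has rank 3, with invariant factors (1,1,1).

Reading off H_k = ker ∂_k / im ∂_{k+1}:

  H_0: rank C_0 − rank ∂_1 = 4 − 3 = 1, and the invariant factors of ∂_1 are all 1, so H_0 ≅ Z.

(K is a triangulation of the circle S^1.)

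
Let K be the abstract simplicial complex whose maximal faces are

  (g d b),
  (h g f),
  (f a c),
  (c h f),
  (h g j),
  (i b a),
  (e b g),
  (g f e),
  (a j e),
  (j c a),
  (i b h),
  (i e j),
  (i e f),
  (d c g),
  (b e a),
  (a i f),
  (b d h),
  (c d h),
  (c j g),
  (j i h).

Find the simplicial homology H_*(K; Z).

H_0 ≅ Z,  H_1 ≅ Z ⊕ Z/2Z,  H_2 = 0.

Take the total order a < b < c < d < e < f < g < h < i < j on the vertex set. Then K (dimension 2) consists of the simplices:

  0-simplices (10): a, b, c, d, e, f, g, h, i, j
  1-simplices (30): ab, ac, ae, af, ai, aj, bd, be, bg, bh, bi, cd, cf, cg, ch, cj, dg, dh, ef, eg, ei, ej, fg, fh, fi, gh, gj, hi, hj, ij
  2-simplices (20): abe, abi, acf, acj, aej, afi, bdg, bdh, beg, bhi, cdg, cdh, cfh, cgj, efg, efi, eij, fgh, ghj, hij

so the chain groups are C_0 ≅ Z^10, C_1 ≅ Z^30, C_2 ≅ Z^20.

Boundary ∂_1: C_1 → C_0 is given by ∂[p,q] = [q] − [p]. For instance
  ∂fi = i − f.
As a 10×30 matrix over Z this has rank 9, with invariant factors (1,1,1,1,1,1,1,1,1).

Boundary ∂_2: C_2 → C_1 sends each 2-simplex [p,q,r] to [q,r] − [p,r] + [p,q]. For instance
  ∂bhi = hi − bi + bh,
  ∂beg = eg − bg + be.
As a 30×20 matrix over Z this has rank 20, with invariant factors (1,1,1,1,1,1,1,1,1,1,1,1,1,1,1,1,1,1,1,2).

From H_k ≅ ker(∂_k) / im(∂_{k+1}) we obtain:

  H_0: rank C_0 − rank ∂_1 = 10 − 9 = 1, and the invariant factors of ∂_1 are all 1, so H_0 = Z.
  H_1: rank ker ∂_1 − rank ∂_2 = (30 − 9) − 20 = 1, and ∂_2 has invariant factor 2 > 1, so H_1 = Z ⊕ Z/2Z.
  H_2: rank ker ∂_2 − rank ∂_3 = (20 − 20) − 0 = 0, and there is no ∂_3, so H_2 = 0.

(K is a triangulation of the Klein bottle.)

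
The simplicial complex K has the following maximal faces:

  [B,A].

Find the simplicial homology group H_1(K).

H_1 = 0.

We work with the vertex ordering A < B. The simplices of K, each written with vertices in increasing order, are:

  0-simplices (2): A, B
  1-simplices (1): AB

so the chain groups are C_0 ≅ Z^2, C_1 ≅ Z^1.

Boundary ∂_1: C_1 → C_0 maps an edge to its endpoints' difference, ∂[p,q] = q − p. For instance
  ∂AB = B − A.
This gives a 2×1 integer matrix of rank 1; reducing to Smith normal form yields diagonal entries (1).

From H_k ≅ ker(∂_k) / im(∂_{k+1}) we obtain:

  H_1: rank ker ∂_1 − rank ∂_2 = (1 − 1) − 0 = 0, and there is no ∂_2, so H_1 ≅ 0.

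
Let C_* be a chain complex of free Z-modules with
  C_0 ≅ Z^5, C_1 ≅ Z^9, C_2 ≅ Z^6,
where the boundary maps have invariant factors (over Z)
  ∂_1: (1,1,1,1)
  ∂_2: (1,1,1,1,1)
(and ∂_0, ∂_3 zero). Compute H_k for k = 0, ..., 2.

H_0 = Z,  H_1 = 0,  H_2 = Z.

H_0: b_0 = 5 − 0 − 4 = 1; torsion from ∂_1 factors > 1: none. So H_0 = Z.
H_1: b_1 = 9 − 4 − 5 = 0; torsion from ∂_2 factors > 1: none. So H_1 = 0.
H_2: b_2 = 6 − 5 − 0 = 1; torsion from ∂_3 factors > 1: none. So H_2 = Z.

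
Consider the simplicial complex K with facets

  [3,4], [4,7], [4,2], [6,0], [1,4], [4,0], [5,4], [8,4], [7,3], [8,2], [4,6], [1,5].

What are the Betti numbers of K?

b_0 = 1, b_1 = 4.

Take the total order 0 < 1 < 2 < 3 < 4 < 5 < 6 < 7 < 8 on the vertex set. Then K (dimension 1) consists of the simplices:

  0-simplices (9): [0], [1], [2], [3], [4], [5], [6], [7], [8]
  1-simplices (12): [0,4], [0,6], [1,4], [1,5], [2,4], [2,8], [3,4], [3,7], [4,5], [4,6], [4,7], [4,8]

Hence C_0 ≅ Z^9, C_1 ≅ Z^12.

∂_1: C_1 → C_0 is given by ∂[p,q] = [q] − [p]. For instance
  ∂[1,4] = [4] − [1].
As a 9×12 matrix over Z this has rank 8, with invariant factors (1,1,1,1,1,1,1,1).

Computing H_k = (kernel of ∂_k) / (image of ∂_{k+1}):

  H_0: rank C_0 − rank ∂_1 = 9 − 8 = 1, and the invariant factors of ∂_1 are all 1, so H_0 ≅ Z.
  H_1: rank ker ∂_1 − rank ∂_2 = (12 − 8) − 0 = 4, and there is no ∂_2, so H_1 ≅ Z^4.

As a check, the Euler characteristic is 9 − 12 = -3, which agrees with 1 − 4 = -3.

Hence the Betti numbers are b_0 = 1, b_1 = 4.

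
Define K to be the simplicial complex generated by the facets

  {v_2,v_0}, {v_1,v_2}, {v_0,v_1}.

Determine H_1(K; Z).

Order the vertices as v_0 < v_1 < v_2. Listing each simplex with vertices in this order, K has dimension 1 with simplices:

  0-simplices (3): [v_0], [v_1], [v_2]
  1-simplices (3): [v_0,v_1], [v_0,v_2], [v_1,v_2]

so the chain groups are C_0 ≅ Z^3, C_1 ≅ Z^3.

Boundary ∂_1: C_1 → C_0 sends each edge [p,q] (with p < q) to q − p. For instance
  ∂[v_0,v_1] = [v_1] − [v_0].
As a 3×3 matrix over Z this has rank 2, with invariant factors (1,1).

Computing H_k = (kernel of ∂_k) / (image of ∂_{k+1}):

  H_1: rank ker ∂_1 − rank ∂_2 = (3 − 2) − 0 = 1, and there is no ∂_2, so H_1 = Z.

H_1 ≅ Z.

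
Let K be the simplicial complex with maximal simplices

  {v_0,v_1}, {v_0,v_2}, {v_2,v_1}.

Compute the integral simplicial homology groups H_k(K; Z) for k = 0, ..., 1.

H_0 ≅ Z,  H_1 ≅ Z.

Fix the vertex order v_0 < v_1 < v_2 and write every simplex with vertices in increasing order. Then dim K = 1 and the simplices of K are:

  0-simplices (3): [v_0], [v_1], [v_2]
  1-simplices (3): [v_0,v_1], [v_0,v_2], [v_1,v_2]

so the chain groups are C_0 ≅ Z^3, C_1 ≅ Z^3.

The boundary map ∂_1: C_1 → C_0 sends each edge [p,q] (with p < q) to q − p.
This gives a 3×3 integer matrix of rank 2; reducing to Smith normal form yields diagonal entries (1,1).

From H_k ≅ ker(∂_k) / im(∂_{k+1}) we obtain:

  H_0: rank C_0 − rank ∂_1 = 3 − 2 = 1, and the invariant factors of ∂_1 are all 1, so H_0 ≅ Z.
  H_1: rank ker ∂_1 − rank ∂_2 = (3 − 2) − 0 = 1, and there is no ∂_2, so H_1 ≅ Z.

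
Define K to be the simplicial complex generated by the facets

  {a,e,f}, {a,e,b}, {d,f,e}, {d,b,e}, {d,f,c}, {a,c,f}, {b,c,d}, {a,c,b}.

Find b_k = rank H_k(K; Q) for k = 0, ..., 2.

We work with the vertex ordering a < b < c < d < e < f. The simplices of K, each written with vertices in increasing order, are:

  0-simplices (6): a, b, c, d, e, f
  1-simplices (12): ab, ac, ae, af, bc, bd, be, cd, cf, de, df, ef
  2-simplices (8): abc, abe, acf, aef, bcd, bde, cdf, def

so the chain groups are C_0 ≅ Z^6, C_1 ≅ Z^12, C_2 ≅ Z^8.

The boundary map ∂_1: C_1 → C_0 maps an edge to its endpoints' difference, ∂[p,q] = q − p. For instance
  ∂bc = c − b.
The 6×12 boundary matrix has rank 5 and Smith normal form diag(1,1,1,1,1).

∂_2: C_2 → C_1 acts by ∂[p,q,r] = [q,r] − [p,r] + [p,q]. For instance
  ∂bcd = cd − bd + bc,
  ∂aef = ef − af + ae.
The resulting 12×8 matrix has rank 7, and its Smith normal form has invariant factors (1,1,1,1,1,1,1).

Computing H_k = (kernel of ∂_k) / (image of ∂_{k+1}):

  H_0: rank C_0 − rank ∂_1 = 6 − 5 = 1, and the invariant factors of ∂_1 are all 1, so H_0 = Z.
  H_1: rank ker ∂_1 − rank ∂_2 = (12 − 5) − 7 = 0, and the invariant factors of ∂_2 are all 1, so H_1 = 0.
  H_2: rank ker ∂_2 − rank ∂_3 = (8 − 7) − 0 = 1, and there is no ∂_3, so H_2 = Z.

(K is a triangulation of the 2-sphere S^2.)

Hence the Betti numbers are b_0 = 1, b_1 = 0, b_2 = 1.

b_0 = 1, b_1 = 0, b_2 = 1.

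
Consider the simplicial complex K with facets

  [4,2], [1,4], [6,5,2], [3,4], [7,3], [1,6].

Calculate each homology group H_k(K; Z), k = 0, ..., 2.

H_0 ≅ Z,  H_1 ≅ Z,  H_2 = 0.

Order the vertices as 1 < 2 < 3 < 4 < 5 < 6 < 7. Listing each simplex with vertices in this order, K has dimension 2 with simplices:

  0-simplices (7): [1], [2], [3], [4], [5], [6], [7]
  1-simplices (8): [1,4], [1,6], [2,4], [2,5], [2,6], [3,4], [3,7], [5,6]
  2-simplices (1): [2,5,6]

so the chain groups are C_0 ≅ Z^7, C_1 ≅ Z^8, C_2 ≅ Z^1.

Boundary ∂_1: C_1 → C_0 maps an edge to its endpoints' difference, ∂[p,q] = q − p. For instance
  ∂[3,7] = [7] − [3].
The resulting 7×8 matrix has rank 6, and its Smith normal form has invariant factors (1,1,1,1,1,1).

Boundary ∂_2: C_2 → C_1 maps a triangle to the signed sum of its edges. For instance
  ∂[2,5,6] = [5,6] − [2,6] + [2,5].
The 8×1 boundary matrix has rank 1 and Smith normal form diag(1).

Computing H_k = (kernel of ∂_k) / (image of ∂_{k+1}):

  H_0: rank C_0 − rank ∂_1 = 7 − 6 = 1, and the invariant factors of ∂_1 are all 1, so H_0 ≅ Z.
  H_1: rank ker ∂_1 − rank ∂_2 = (8 − 6) − 1 = 1, and the invariant factors of ∂_2 are all 1, so H_1 ≅ Z.
  H_2: rank ker ∂_2 − rank ∂_3 = (1 − 1) − 0 = 0, and there is no ∂_3, so H_2 ≅ 0.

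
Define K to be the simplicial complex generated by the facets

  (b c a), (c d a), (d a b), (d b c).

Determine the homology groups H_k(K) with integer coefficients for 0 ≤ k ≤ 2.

H_0 = Z,  H_1 = 0,  H_2 = Z.

We work with the vertex ordering a < b < c < d. The simplices of K, each written with vertices in increasing order, are:

  0-simplices (4): a, b, c, d
  1-simplices (6): ab, ac, ad, bc, bd, cd
  2-simplices (4): abc, abd, acd, bcd

Hence C_0 ≅ Z^4, C_1 ≅ Z^6, C_2 ≅ Z^4.

The boundary map ∂_1: C_1 → C_0 maps an edge to its endpoints' difference, ∂[p,q] = q − p. For instance
  ∂ac = c − a.
The 4×6 boundary matrix has rank 3 and Smith normal form diag(1,1,1).

The boundary map ∂_2: C_2 → C_1 sends each 2-simplex [p,q,r] to [q,r] − [p,r] + [p,q]. For instance
  ∂abd = bd − ad + ab,
  ∂acd = cd − ad + ac.
This gives a 6×4 integer matrix of rank 3; reducing to Smith normal form yields diagonal entries (1,1,1).

Computing H_k = (kernel of ∂_k) / (image of ∂_{k+1}):

  H_0: rank C_0 − rank ∂_1 = 4 − 3 = 1, and the invariant factors of ∂_1 are all 1, so H_0 = Z.
  H_1: rank ker ∂_1 − rank ∂_2 = (6 − 3) − 3 = 0, and the invariant factors of ∂_2 are all 1, so H_1 = 0.
  H_2: rank ker ∂_2 − rank ∂_3 = (4 − 3) − 0 = 1, and there is no ∂_3, so H_2 = Z.

As a check, the Euler characteristic is 4 − 6 + 4 = 2, which agrees with 1 − 0 + 1 = 2.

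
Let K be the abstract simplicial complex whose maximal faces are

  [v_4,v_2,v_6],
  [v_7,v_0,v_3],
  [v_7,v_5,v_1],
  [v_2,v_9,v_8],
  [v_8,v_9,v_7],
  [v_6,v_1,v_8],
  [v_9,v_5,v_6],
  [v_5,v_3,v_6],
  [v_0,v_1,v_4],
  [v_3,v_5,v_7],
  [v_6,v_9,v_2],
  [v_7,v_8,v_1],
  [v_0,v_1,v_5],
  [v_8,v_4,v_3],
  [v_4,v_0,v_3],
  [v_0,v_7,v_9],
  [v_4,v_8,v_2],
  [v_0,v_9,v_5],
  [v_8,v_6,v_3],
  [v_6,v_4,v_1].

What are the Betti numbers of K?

b_0 = 1, b_1 = 1, b_2 = 0.

Fix the vertex order v_0 < v_1 < v_2 < v_3 < v_4 < v_5 < v_6 < v_7 < v_8 < v_9 and write every simplex with vertices in increasing order. Then dim K = 2 and the simplices of K are:

  0-simplices (10): [v_0], [v_1], [v_2], [v_3], [v_4], [v_5], [v_6], [v_7], [v_8], [v_9]
  1-simplices (30): (30 of them)
  2-simplices (20): (20 of them)

giving chain groups C_0 ≅ Z^10, C_1 ≅ Z^30, C_2 ≅ Z^20.

Boundary ∂_1: C_1 → C_0 maps an edge to its endpoints' difference, ∂[p,q] = q − p.
The 10×30 boundary matrix has rank 9 and Smith normal form diag(1,1,1,1,1,1,1,1,1).

Boundary ∂_2: C_2 → C_1 maps a triangle to the signed sum of its edges. For instance
  ∂[v_1,v_6,v_8] = [v_6,v_8] − [v_1,v_8] + [v_1,v_6],
  ∂[v_7,v_8,v_9] = [v_8,v_9] − [v_7,v_9] + [v_7,v_8].
The resulting 30×20 matrix has rank 20, and its Smith normal form has invariant factors (1,1,1,1,1,1,1,1,1,1,1,1,1,1,1,1,1,1,1,2).

From H_k ≅ ker(∂_k) / im(∂_{k+1}) we obtain:

  H_0: rank C_0 − rank ∂_1 = 10 − 9 = 1, and the invariant factors of ∂_1 are all 1, so H_0 ≅ Z.
  H_1: rank ker ∂_1 − rank ∂_2 = (30 − 9) − 20 = 1, and ∂_2 has invariant factor 2 > 1, so H_1 ≅ Z ⊕ Z/2Z.
  H_2: rank ker ∂_2 − rank ∂_3 = (20 − 20) − 0 = 0, and there is no ∂_3, so H_2 ≅ 0.

As a check, the Euler characteristic is 10 − 30 + 20 = 0, which agrees with 1 − 1 + 0 = 0.
(K is a triangulation of the Klein bottle.)

Hence the Betti numbers are b_0 = 1, b_1 = 1, b_2 = 0.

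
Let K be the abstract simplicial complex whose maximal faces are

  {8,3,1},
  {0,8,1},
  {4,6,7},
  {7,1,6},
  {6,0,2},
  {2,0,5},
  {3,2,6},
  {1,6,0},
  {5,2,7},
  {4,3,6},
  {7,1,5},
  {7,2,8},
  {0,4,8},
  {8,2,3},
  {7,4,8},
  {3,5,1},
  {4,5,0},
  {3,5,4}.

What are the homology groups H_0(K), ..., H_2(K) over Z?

Order the vertices as 0 < 1 < 2 < 3 < 4 < 5 < 6 < 7 < 8. Listing each simplex with vertices in this order, K has dimension 2 with simplices:

  0-simplices (9): [0], [1], [2], [3], [4], [5], [6], [7], [8]
  1-simplices (27): (27 of them)
  2-simplices (18): [0,1,6], [0,1,8], [0,2,5], [0,2,6], [0,4,5], [0,4,8], [1,3,5], [1,3,8], [1,5,7], [1,6,7], [2,3,6], [2,3,8], [2,5,7], [2,7,8], [3,4,5], [3,4,6], [4,6,7], [4,7,8]

so the chain groups are C_0 ≅ Z^9, C_1 ≅ Z^27, C_2 ≅ Z^18.

Boundary ∂_1: C_1 → C_0 maps an edge to its endpoints' difference, ∂[p,q] = q − p.
The 9×27 boundary matrix has rank 8 and Smith normal form diag(1,1,1,1,1,1,1,1).

Boundary ∂_2: C_2 → C_1 acts by ∂[p,q,r] = [q,r] − [p,r] + [p,q]. For instance
  ∂[4,6,7] = [6,7] − [4,7] + [4,6],
  ∂[0,2,5] = [2,5] − [0,5] + [0,2].
This gives a 27×18 integer matrix of rank 17; reducing to Smith normal form yields diagonal entries (1,1,1,1,1,1,1,1,1,1,1,1,1,1,1,1,1).

From H_k ≅ ker(∂_k) / im(∂_{k+1}) we obtain:

  H_0: rank C_0 − rank ∂_1 = 9 − 8 = 1, and the invariant factors of ∂_1 are all 1, so H_0 ≅ Z.
  H_1: rank ker ∂_1 − rank ∂_2 = (27 − 8) − 17 = 2, and the invariant factors of ∂_2 are all 1, so H_1 ≅ Z^2.
  H_2: rank ker ∂_2 − rank ∂_3 = (18 − 17) − 0 = 1, and there is no ∂_3, so H_2 ≅ Z.

H_0 ≅ Z,  H_1 ≅ Z^2,  H_2 ≅ Z.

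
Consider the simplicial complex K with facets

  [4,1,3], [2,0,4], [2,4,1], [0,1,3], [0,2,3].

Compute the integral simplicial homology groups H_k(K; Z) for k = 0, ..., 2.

We work with the vertex ordering 0 < 1 < 2 < 3 < 4. The simplices of K, each written with vertices in increasing order, are:

  0-simplices (5): [0], [1], [2], [3], [4]
  1-simplices (10): [0,1], [0,2], [0,3], [0,4], [1,2], [1,3], [1,4], [2,3], [2,4], [3,4]
  2-simplices (5): [0,1,3], [0,2,3], [0,2,4], [1,2,4], [1,3,4]

Hence C_0 ≅ Z^5, C_1 ≅ Z^10, C_2 ≅ Z^5.

Boundary ∂_1: C_1 → C_0 sends each edge [p,q] (with p < q) to q − p.
As a 5×10 matrix over Z this has rank 4, with invariant factors (1,1,1,1).

The boundary map ∂_2: C_2 → C_1 acts by ∂[p,q,r] = [q,r] − [p,r] + [p,q]. For instance
  ∂[0,2,4] = [2,4] − [0,4] + [0,2],
  ∂[0,1,3] = [1,3] − [0,3] + [0,1].
The resulting 10×5 matrix has rank 5, and its Smith normal form has invariant factors (1,1,1,1,1).

Computing H_k = (kernel of ∂_k) / (image of ∂_{k+1}):

  H_0: rank C_0 − rank ∂_1 = 5 − 4 = 1, and the invariant factors of ∂_1 are all 1, so H_0 = Z.
  H_1: rank ker ∂_1 − rank ∂_2 = (10 − 4) − 5 = 1, and the invariant factors of ∂_2 are all 1, so H_1 = Z.
  H_2: rank ker ∂_2 − rank ∂_3 = (5 − 5) − 0 = 0, and there is no ∂_3, so H_2 = 0.

As a check, the Euler characteristic is 5 − 10 + 5 = 0, which agrees with 1 − 1 + 0 = 0.

H_0 ≅ Z,  H_1 ≅ Z,  H_2 = 0.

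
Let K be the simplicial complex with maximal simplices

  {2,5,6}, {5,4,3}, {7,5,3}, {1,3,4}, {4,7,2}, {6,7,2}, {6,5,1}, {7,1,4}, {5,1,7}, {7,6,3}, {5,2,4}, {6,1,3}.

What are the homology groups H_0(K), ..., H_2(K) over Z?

Take the total order 1 < 2 < 3 < 4 < 5 < 6 < 7 on the vertex set. Then K (dimension 2) consists of the simplices:

  0-simplices (7): [1], [2], [3], [4], [5], [6], [7]
  1-simplices (18): [1,3], [1,4], [1,5], [1,6], [1,7], [2,4], [2,5], [2,6], [2,7], [3,4], [3,5], [3,6], [3,7], [4,5], [4,7], [5,6], [5,7], [6,7]
  2-simplices (12): [1,3,4], [1,3,6], [1,4,7], [1,5,6], [1,5,7], [2,4,5], [2,4,7], [2,5,6], [2,6,7], [3,4,5], [3,5,7], [3,6,7]

giving chain groups C_0 ≅ Z^7, C_1 ≅ Z^18, C_2 ≅ Z^12.

Boundary ∂_1: C_1 → C_0 sends each edge [p,q] (with p < q) to q − p. For instance
  ∂[4,7] = [7] − [4].
This gives a 7×18 integer matrix of rank 6; reducing to Smith normal form yields diagonal entries (1,1,1,1,1,1).

Boundary ∂_2: C_2 → C_1 maps a triangle to the signed sum of its edges. For instance
  ∂[1,3,4] = [3,4] − [1,4] + [1,3],
  ∂[2,4,7] = [4,7] − [2,7] + [2,4].
This gives a 18×12 integer matrix of rank 12; reducing to Smith normal form yields diagonal entries (1,1,1,1,1,1,1,1,1,1,1,2).

Computing H_k = (kernel of ∂_k) / (image of ∂_{k+1}):

  H_0: rank C_0 − rank ∂_1 = 7 − 6 = 1, and the invariant factors of ∂_1 are all 1, so H_0 ≅ Z.
  H_1: rank ker ∂_1 − rank ∂_2 = (18 − 6) − 12 = 0, and ∂_2 has invariant factor 2 > 1, so H_1 ≅ Z/2.
  H_2: rank ker ∂_2 − rank ∂_3 = (12 − 12) − 0 = 0, and there is no ∂_3, so H_2 ≅ 0.

As a check, the Euler characteristic is 7 − 18 + 12 = 1, which agrees with 1 − 0 + 0 = 1.
(K is a triangulation of the real projective plane RP^2.)

H_0 = Z,  H_1 = Z/2,  H_2 = 0.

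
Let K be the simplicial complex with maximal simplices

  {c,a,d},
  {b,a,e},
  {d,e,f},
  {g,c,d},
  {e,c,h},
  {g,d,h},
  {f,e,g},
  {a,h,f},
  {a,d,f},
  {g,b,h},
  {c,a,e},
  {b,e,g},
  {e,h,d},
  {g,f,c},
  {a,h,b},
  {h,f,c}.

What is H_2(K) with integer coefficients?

Order the vertices as a < b < c < d < e < f < g < h. Listing each simplex with vertices in this order, K has dimension 2 with simplices:

  0-simplices (8): a, b, c, d, e, f, g, h
  1-simplices (24): ab, ac, ad, ae, af, ah, be, bg, bh, cd, ce, cf, cg, ch, de, df, dg, dh, ef, eg, eh, fg, fh, gh
  2-simplices (16): abe, abh, acd, ace, adf, afh, beg, bgh, cdg, ceh, cfg, cfh, def, deh, dgh, efg

giving chain groups C_0 ≅ Z^8, C_1 ≅ Z^24, C_2 ≅ Z^16.

∂_1: C_1 → C_0 sends each edge [p,q] (with p < q) to q − p.
This gives a 8×24 integer matrix of rank 7; reducing to Smith normal form yields diagonal entries (1,1,1,1,1,1,1).

Boundary ∂_2: C_2 → C_1 acts by ∂[p,q,r] = [q,r] − [p,r] + [p,q]. For instance
  ∂abh = bh − ah + ab,
  ∂afh = fh − ah + af.
As a 24×16 matrix over Z this has rank 15, with invariant factors (1,1,1,1,1,1,1,1,1,1,1,1,1,1,1).

Now H_k = ker ∂_k / im ∂_{k+1}, so:

  H_2: rank ker ∂_2 − rank ∂_3 = (16 − 15) − 0 = 1, and there is no ∂_3, so H_2 ≅ Z.

H_2 ≅ Z.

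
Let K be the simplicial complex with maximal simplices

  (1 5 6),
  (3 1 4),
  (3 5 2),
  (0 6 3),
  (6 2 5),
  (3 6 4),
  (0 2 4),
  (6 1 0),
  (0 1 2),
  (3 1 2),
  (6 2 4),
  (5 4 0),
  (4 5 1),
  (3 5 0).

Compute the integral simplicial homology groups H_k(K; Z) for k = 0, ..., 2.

H_0 = Z,  H_1 = Z^2,  H_2 = Z.

Take the total order 0 < 1 < 2 < 3 < 4 < 5 < 6 on the vertex set. Then K (dimension 2) consists of the simplices:

  0-simplices (7): [0], [1], [2], [3], [4], [5], [6]
  1-simplices (21): [0,1], [0,2], [0,3], [0,4], [0,5], [0,6], [1,2], [1,3], [1,4], [1,5], [1,6], [2,3], [2,4], [2,5], [2,6], [3,4], [3,5], [3,6], [4,5], [4,6], [5,6]
  2-simplices (14): [0,1,2], [0,1,6], [0,2,4], [0,3,5], [0,3,6], [0,4,5], [1,2,3], [1,3,4], [1,4,5], [1,5,6], [2,3,5], [2,4,6], [2,5,6], [3,4,6]

giving chain groups C_0 ≅ Z^7, C_1 ≅ Z^21, C_2 ≅ Z^14.

The boundary map ∂_1: C_1 → C_0 is given by ∂[p,q] = [q] − [p]. For instance
  ∂[0,1] = [1] − [0].
This gives a 7×21 integer matrix of rank 6; reducing to Smith normal form yields diagonal entries (1,1,1,1,1,1).

Boundary ∂_2: C_2 → C_1 maps a triangle to the signed sum of its edges. For instance
  ∂[0,3,5] = [3,5] − [0,5] + [0,3],
  ∂[1,5,6] = [5,6] − [1,6] + [1,5].
The resulting 21×14 matrix has rank 13, and its Smith normal form has invariant factors (1,1,1,1,1,1,1,1,1,1,1,1,1).

From H_k ≅ ker(∂_k) / im(∂_{k+1}) we obtain:

  H_0: rank C_0 − rank ∂_1 = 7 − 6 = 1, and the invariant factors of ∂_1 are all 1, so H_0 = Z.
  H_1: rank ker ∂_1 − rank ∂_2 = (21 − 6) − 13 = 2, and the invariant factors of ∂_2 are all 1, so H_1 = Z^2.
  H_2: rank ker ∂_2 − rank ∂_3 = (14 − 13) − 0 = 1, and there is no ∂_3, so H_2 = Z.

As a check, the Euler characteristic is 7 − 21 + 14 = 0, which agrees with 1 − 2 + 1 = 0.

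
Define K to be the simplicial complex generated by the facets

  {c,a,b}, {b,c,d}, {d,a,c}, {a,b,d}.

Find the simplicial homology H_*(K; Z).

Take the total order a < b < c < d on the vertex set. Then K (dimension 2) consists of the simplices:

  0-simplices (4): a, b, c, d
  1-simplices (6): ab, ac, ad, bc, bd, cd
  2-simplices (4): abc, abd, acd, bcd

Hence C_0 ≅ Z^4, C_1 ≅ Z^6, C_2 ≅ Z^4.

Boundary ∂_1: C_1 → C_0 maps an edge to its endpoints' difference, ∂[p,q] = q − p. For instance
  ∂cd = d − c.
The resulting 4×6 matrix has rank 3, and its Smith normal form has invariant factors (1,1,1).

Boundary ∂_2: C_2 → C_1 sends each 2-simplex [p,q,r] to [q,r] − [p,r] + [p,q]. For instance
  ∂abd = bd − ad + ab,
  ∂acd = cd − ad + ac.
This gives a 6×4 integer matrix of rank 3; reducing to Smith normal form yields diagonal entries (1,1,1).

From H_k ≅ ker(∂_k) / im(∂_{k+1}) we obtain:

  H_0: rank C_0 − rank ∂_1 = 4 − 3 = 1, and the invariant factors of ∂_1 are all 1, so H_0 ≅ Z.
  H_1: rank ker ∂_1 − rank ∂_2 = (6 − 3) − 3 = 0, and the invariant factors of ∂_2 are all 1, so H_1 ≅ 0.
  H_2: rank ker ∂_2 − rank ∂_3 = (4 − 3) − 0 = 1, and there is no ∂_3, so H_2 ≅ Z.

H_0 ≅ Z,  H_1 = 0,  H_2 ≅ Z.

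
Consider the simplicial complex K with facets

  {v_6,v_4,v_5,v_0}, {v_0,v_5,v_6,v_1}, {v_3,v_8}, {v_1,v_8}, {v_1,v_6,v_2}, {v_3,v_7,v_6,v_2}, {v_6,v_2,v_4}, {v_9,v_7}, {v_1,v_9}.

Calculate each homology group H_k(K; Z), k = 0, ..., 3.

Fix the vertex order v_0 < v_1 < v_2 < v_3 < v_4 < v_5 < v_6 < v_7 < v_8 < v_9 and write every simplex with vertices in increasing order. Then dim K = 3 and the simplices of K are:

  0-simplices (10): [v_0], [v_1], [v_2], [v_3], [v_4], [v_5], [v_6], [v_7], [v_8], [v_9]
  1-simplices (21): (21 of them)
  2-simplices (13): (13 of them)
  3-simplices (3): [v_0,v_1,v_5,v_6], [v_0,v_4,v_5,v_6], [v_2,v_3,v_6,v_7]

giving chain groups C_0 ≅ Z^10, C_1 ≅ Z^21, C_2 ≅ Z^13, C_3 ≅ Z^3.

Boundary ∂_1: C_1 → C_0 sends each edge [p,q] (with p < q) to q − p. For instance
  ∂[v_2,v_6] = [v_6] − [v_2].
The resulting 10×21 matrix has rank 9, and its Smith normal form has invariant factors (1,1,1,1,1,1,1,1,1).

Boundary ∂_2: C_2 → C_1 maps a triangle to the signed sum of its edges. For instance
  ∂[v_4,v_5,v_6] = [v_5,v_6] − [v_4,v_6] + [v_4,v_5],
  ∂[v_3,v_6,v_7] = [v_6,v_7] − [v_3,v_7] + [v_3,v_6].
The resulting 21×13 matrix has rank 10, and its Smith normal form has invariant factors (1,1,1,1,1,1,1,1,1,1).

The boundary map ∂_3: C_3 → C_2 sends each 3-simplex σ to the alternating sum Σ_i (−1)^i (σ with its i-th vertex removed). For instance
  ∂[v_2,v_3,v_6,v_7] = [v_3,v_6,v_7] − [v_2,v_6,v_7] + [v_2,v_3,v_7] − [v_2,v_3,v_6],
  ∂[v_0,v_1,v_5,v_6] = [v_1,v_5,v_6] − [v_0,v_5,v_6] + [v_0,v_1,v_6] − [v_0,v_1,v_5].
This gives a 13×3 integer matrix of rank 3; reducing to Smith normal form yields diagonal entries (1,1,1).

Computing H_k = (kernel of ∂_k) / (image of ∂_{k+1}):

  H_0: rank C_0 − rank ∂_1 = 10 − 9 = 1, and the invariant factors of ∂_1 are all 1, so H_0 = Z.
  H_1: rank ker ∂_1 − rank ∂_2 = (21 − 9) − 10 = 2, and the invariant factors of ∂_2 are all 1, so H_1 = Z^2.
  H_2: rank ker ∂_2 − rank ∂_3 = (13 − 10) − 3 = 0, and the invariant factors of ∂_3 are all 1, so H_2 = 0.
  H_3: rank ker ∂_3 − rank ∂_4 = (3 − 3) − 0 = 0, and there is no ∂_4, so H_3 = 0.

H_0 = Z,  H_1 = Z^2,  H_2 = 0,  H_3 = 0.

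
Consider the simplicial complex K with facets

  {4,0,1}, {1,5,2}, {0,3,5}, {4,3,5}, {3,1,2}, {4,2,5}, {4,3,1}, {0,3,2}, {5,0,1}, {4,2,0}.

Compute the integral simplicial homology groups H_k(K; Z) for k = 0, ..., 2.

H_0 = Z,  H_1 = Z/2,  H_2 = 0.

Take the total order 0 < 1 < 2 < 3 < 4 < 5 on the vertex set. Then K (dimension 2) consists of the simplices:

  0-simplices (6): [0], [1], [2], [3], [4], [5]
  1-simplices (15): [0,1], [0,2], [0,3], [0,4], [0,5], [1,2], [1,3], [1,4], [1,5], [2,3], [2,4], [2,5], [3,4], [3,5], [4,5]
  2-simplices (10): [0,1,4], [0,1,5], [0,2,3], [0,2,4], [0,3,5], [1,2,3], [1,2,5], [1,3,4], [2,4,5], [3,4,5]

giving chain groups C_0 ≅ Z^6, C_1 ≅ Z^15, C_2 ≅ Z^10.

The boundary map ∂_1: C_1 → C_0 maps an edge to its endpoints' difference, ∂[p,q] = q − p. For instance
  ∂[2,5] = [5] − [2].
The 6×15 boundary matrix has rank 5 and Smith normal form diag(1,1,1,1,1).

The boundary map ∂_2: C_2 → C_1 sends each 2-simplex [p,q,r] to [q,r] − [p,r] + [p,q]. For instance
  ∂[3,4,5] = [4,5] − [3,5] + [3,4],
  ∂[1,3,4] = [3,4] − [1,4] + [1,3].
This gives a 15×10 integer matrix of rank 10; reducing to Smith normal form yields diagonal entries (1,1,1,1,1,1,1,1,1,2).

Reading off H_k = ker ∂_k / im ∂_{k+1}:

  H_0: rank C_0 − rank ∂_1 = 6 − 5 = 1, and the invariant factors of ∂_1 are all 1, so H_0 ≅ Z.
  H_1: rank ker ∂_1 − rank ∂_2 = (15 − 5) − 10 = 0, and ∂_2 has invariant factor 2 > 1, so H_1 ≅ Z/2.
  H_2: rank ker ∂_2 − rank ∂_3 = (10 − 10) − 0 = 0, and there is no ∂_3, so H_2 ≅ 0.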